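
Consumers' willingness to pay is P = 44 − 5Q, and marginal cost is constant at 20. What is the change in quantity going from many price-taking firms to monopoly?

Competitive firms price at marginal cost: P = 20, giving Q = 4.8.
The monopolist equates marginal revenue to marginal cost: 44 − 10Q = 20, so Q = 2.4. From demand, P = 32.
Change in quantity: 2.4 − 4.8 = −2.4.

Quantity falls by 2.4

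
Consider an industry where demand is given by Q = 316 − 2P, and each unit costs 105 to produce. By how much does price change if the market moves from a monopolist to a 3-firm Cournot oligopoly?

Inverting demand: P = 158 − 0.5Q.
The monopolist equates marginal revenue to marginal cost: 158 − Q = 105, so Q = 53. From demand, P = 131.5.
Cournot with 3 identical firms: the symmetric best-response condition is 158 − 2q = 105. Each firm produces q = 26.5, total output Q = 79.5, price P = 118.25.
Change in price: 118.25 − 131.5 = −13.25.

Price falls by 13.25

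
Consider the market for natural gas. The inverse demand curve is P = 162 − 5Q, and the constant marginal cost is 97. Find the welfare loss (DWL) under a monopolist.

Under competition P = MC = 97, so Q = (162 − 97)/5 = 13.
A monopolist chooses Q where MR = MC. MR = 162 − 10Q; setting this equal to 97 gives Q = 6.5 and P = 129.5.
DWL is the triangle between Q = 6.5 and Q = 13: ½·(13 − 6.5)·(129.5 − 97) = 105.625.

DWL = 105.625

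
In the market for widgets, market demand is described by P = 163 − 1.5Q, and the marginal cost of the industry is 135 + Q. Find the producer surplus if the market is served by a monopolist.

PS = 98

Monopoly sets MR = MC: 163 − 3Q = 135 + Q ⇒ Q = 7, P = 163 − 1.5·7 = 152.5.
PS = P·Q − VC(Q) = 152.5·7 − (135·7 + ½·1·7²) = 98.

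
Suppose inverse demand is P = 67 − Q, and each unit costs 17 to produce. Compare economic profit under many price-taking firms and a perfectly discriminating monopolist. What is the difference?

Perfect competition: P = MC = 17, so 67 − Q = 17 and Q = 50.
Profit = (17 − 17)·50 = 0.
With perfect price discrimination, output is the efficient level Q = 50 (where demand meets MC), but every buyer pays their willingness to pay: CS = 0 and PS = total surplus.
PS equals the full surplus area, 1250. Profit = 1250 = 1250.
Change in economic profit: 1250 − 0 = 1250.

π rises by 1250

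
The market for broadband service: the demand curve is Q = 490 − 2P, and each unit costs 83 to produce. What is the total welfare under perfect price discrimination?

Inverting demand: P = 245 − 0.5Q.
A perfectly discriminating monopolist sells every unit with P(Q) ≥ MC(Q), so output equals the competitive quantity Q = 324. Each buyer pays their reservation price, so CS = 0 and the firm captures all surplus.
TS = 26244 (equal to competitive TS).

TS = 26244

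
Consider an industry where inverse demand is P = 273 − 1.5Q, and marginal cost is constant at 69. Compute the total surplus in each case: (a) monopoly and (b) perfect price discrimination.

The monopolist equates marginal revenue to marginal cost: 273 − 3Q = 69, so Q = 68. From demand, P = 171.
CS = ½·(273 − 171)·68 = 3468; PS = (171 − 69)·68 = 6936; TS = 10404.
Under first-degree price discrimination the firm charges each unit its demand price and produces up to where P = MC, i.e. Q = 136. Consumer surplus is zero; producer surplus equals total surplus.
TS = 13872 (equal to competitive TS).

Monopoly: TS = 10404; Perfect PD: TS = 13872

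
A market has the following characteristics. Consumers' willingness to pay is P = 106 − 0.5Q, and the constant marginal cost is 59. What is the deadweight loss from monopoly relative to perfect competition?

DWL = 552.25

Under competition P = MC = 59, so Q = (106 − 59)/0.5 = 94.
Monopoly sets MR = MC: 106 − Q = 59 ⇒ Q = 47, P = 106 − 0.5·47 = 82.5.
DWL is the triangle between Q = 47 and Q = 94: ½·(94 − 47)·(82.5 − 59) = 552.25.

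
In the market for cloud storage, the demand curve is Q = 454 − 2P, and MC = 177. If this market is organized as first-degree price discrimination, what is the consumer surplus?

CS = 0

Inverting demand: P = 227 − 0.5Q.
Under first-degree price discrimination the firm charges each unit its demand price and produces up to where P = MC, i.e. Q = 100. Consumer surplus is zero; producer surplus equals total surplus.
CS = 0.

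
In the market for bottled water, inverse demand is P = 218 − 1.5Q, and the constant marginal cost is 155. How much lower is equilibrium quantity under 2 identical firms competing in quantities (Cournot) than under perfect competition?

Under competition P = MC = 155, so Q = (218 − 155)/1.5 = 42.
In a 2-firm Cournot equilibrium, symmetry and the first-order condition give q = (218 − 155)/(4.5) = 14. So Q = 28 and P = 176.
Change in equilibrium quantity: 28 − 42 = −14.

Q falls by 14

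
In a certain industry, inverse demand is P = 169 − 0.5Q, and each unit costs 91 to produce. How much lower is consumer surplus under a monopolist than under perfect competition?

CS falls by 4563

Perfect competition: P = MC = 91, so 169 − 0.5Q = 91 and Q = 156.
CS = ½·(169 − 91)·156 = 6084.
A monopolist chooses Q where MR = MC. MR = 169 − Q; setting this equal to 91 gives Q = 78 and P = 130.
CS = ½·(169 − 130)·78 = 1521.
Change in consumer surplus: 1521 − 6084 = −4563.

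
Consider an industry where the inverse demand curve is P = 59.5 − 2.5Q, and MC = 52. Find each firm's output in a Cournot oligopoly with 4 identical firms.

With 4 symmetric Cournot firms, each firm's FOC gives 59.5 − 12.5q = 52, so q = 0.6, Q = 4·0.6 = 2.4, and P = 53.5.

q_i = 0.6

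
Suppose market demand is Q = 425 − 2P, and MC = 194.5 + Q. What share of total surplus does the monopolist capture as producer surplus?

Inverting demand: P = 212.5 − 0.5Q.
The monopolist equates marginal revenue to marginal cost: 212.5 − Q = 194.5 + Q, so Q = 9. From demand, P = 208.
CS = ½·(212.5 − 208)·9 = 20.25.
PS = P·Q − VC(Q) = 208·9 − (194.5·9 + ½·1·9²) = 81.
Share captured = PS/TS = 81/101.25 = 0.8.

PS/TS = 0.8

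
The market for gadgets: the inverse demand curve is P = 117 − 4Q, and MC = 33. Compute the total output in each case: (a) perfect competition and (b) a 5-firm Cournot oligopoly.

Competitive firms price at marginal cost: P = 33, giving Q = 21.
In a 5-firm Cournot equilibrium, symmetry and the first-order condition give q = (117 − 33)/(24) = 3.5. So Q = 17.5 and P = 47.

Competition: Q = 21; Cournot: Q = 17.5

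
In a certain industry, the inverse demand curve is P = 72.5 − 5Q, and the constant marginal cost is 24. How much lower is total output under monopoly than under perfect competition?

Perfect competition: P = MC = 24, so 72.5 − 5Q = 24 and Q = 9.7.
A monopolist chooses Q where MR = MC. MR = 72.5 − 10Q; setting this equal to 24 gives Q = 4.85 and P = 48.25.
Change in total output: 4.85 − 9.7 = −4.85.

Q falls by 4.85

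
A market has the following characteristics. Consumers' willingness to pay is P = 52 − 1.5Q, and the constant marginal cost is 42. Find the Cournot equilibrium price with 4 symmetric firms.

In a 4-firm Cournot equilibrium, symmetry and the first-order condition give q = (52 − 42)/(7.5) = 4/3. So Q = 16/3 and P = 44.

P = 44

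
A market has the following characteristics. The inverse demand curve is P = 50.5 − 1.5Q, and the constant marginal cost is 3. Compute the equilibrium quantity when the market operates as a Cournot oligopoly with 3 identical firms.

Cournot with 3 identical firms: the symmetric best-response condition is 50.5 − 6q = 3. Each firm produces q = 95/12, total output Q = 23.75, price P = 14.875.

Q = 23.75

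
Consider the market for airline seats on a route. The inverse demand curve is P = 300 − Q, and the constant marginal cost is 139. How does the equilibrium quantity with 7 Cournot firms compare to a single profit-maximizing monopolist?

In a 7-firm Cournot equilibrium, symmetry and the first-order condition give q = (300 − 139)/(8) = 20.125. So Q = 140.875 and P = 159.125.
A monopolist chooses Q where MR = MC. MR = 300 − 2Q; setting this equal to 139 gives Q = 80.5 and P = 219.5.

Cournot: Q = 140.875; Monopoly: Q = 80.5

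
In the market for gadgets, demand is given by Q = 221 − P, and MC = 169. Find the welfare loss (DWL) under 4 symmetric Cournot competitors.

DWL = 54.08

Inverting demand: P = 221 − Q.
Perfect competition: P = MC = 169, so 221 − Q = 169 and Q = 52.
In a 4-firm Cournot equilibrium, symmetry and the first-order condition give q = (221 − 169)/(5) = 10.4. So Q = 41.6 and P = 179.4.
DWL is the triangle between Q = 41.6 and Q = 52: ½·(52 − 41.6)·(179.4 − 169) = 54.08.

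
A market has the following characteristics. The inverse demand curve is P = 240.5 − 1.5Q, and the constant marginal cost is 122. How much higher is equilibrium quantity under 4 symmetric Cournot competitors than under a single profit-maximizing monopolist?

Equilibrium quantity rises by 23.7

Monopoly sets MR = MC: 240.5 − 3Q = 122 ⇒ Q = 39.5, P = 240.5 − 1.5·39.5 = 181.25.
In a 4-firm Cournot equilibrium, symmetry and the first-order condition give q = (240.5 − 122)/(7.5) = 15.8. So Q = 63.2 and P = 145.7.
Change in equilibrium quantity: 63.2 − 39.5 = 23.7.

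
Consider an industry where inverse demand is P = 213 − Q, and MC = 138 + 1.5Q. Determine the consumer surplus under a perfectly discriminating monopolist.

CS = 0

With perfect price discrimination, output is the efficient level Q = 30 (where demand meets MC), but every buyer pays their willingness to pay: CS = 0 and PS = total surplus.
CS = 0.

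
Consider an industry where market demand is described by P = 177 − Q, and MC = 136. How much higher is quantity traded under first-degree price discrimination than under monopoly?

Q rises by 20.5

A monopolist chooses Q where MR = MC. MR = 177 − 2Q; setting this equal to 136 gives Q = 20.5 and P = 156.5.
Under first-degree price discrimination the firm charges each unit its demand price and produces up to where P = MC, i.e. Q = 41. Consumer surplus is zero; producer surplus equals total surplus.
Change in quantity traded: 41 − 20.5 = 20.5.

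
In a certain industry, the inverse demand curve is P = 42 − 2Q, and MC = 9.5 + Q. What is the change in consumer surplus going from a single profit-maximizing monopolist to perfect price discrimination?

The monopolist equates marginal revenue to marginal cost: 42 − 4Q = 9.5 + Q, so Q = 6.5. From demand, P = 29.
CS = ½·(42 − 29)·6.5 = 42.25.
With perfect price discrimination, output is the efficient level Q = 65/6 (where demand meets MC), but every buyer pays their willingness to pay: CS = 0 and PS = total surplus.
CS = 0.
Change in consumer surplus: 0 − 42.25 = −42.25.

Consumer surplus falls by 42.25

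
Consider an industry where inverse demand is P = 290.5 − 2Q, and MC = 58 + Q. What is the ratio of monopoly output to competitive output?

The monopolist equates marginal revenue to marginal cost: 290.5 − 4Q = 58 + Q, so Q = 46.5. From demand, P = 197.5.
Competitive equilibrium sets price equal to marginal cost: 290.5 − 2Q = 58 + Q, so Q = 77.5 and P = 135.5.
Ratio Q_m/Q_c = 46.5/77.5 = 0.6.

Q_m/Q_c = 0.6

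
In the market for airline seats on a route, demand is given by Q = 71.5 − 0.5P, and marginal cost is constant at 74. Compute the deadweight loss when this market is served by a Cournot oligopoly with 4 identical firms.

DWL = 47.61

Inverting demand: P = 143 − 2Q.
Under competition P = MC = 74, so Q = (143 − 74)/2 = 34.5.
With 4 symmetric Cournot firms, each firm's FOC gives 143 − 10q = 74, so q = 6.9, Q = 4·6.9 = 27.6, and P = 87.8.
DWL is the triangle between Q = 27.6 and Q = 34.5: ½·(34.5 − 27.6)·(87.8 − 74) = 47.61.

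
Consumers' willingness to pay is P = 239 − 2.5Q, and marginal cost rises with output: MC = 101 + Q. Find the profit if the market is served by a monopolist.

Profit = 1587

The monopolist equates marginal revenue to marginal cost: 239 − 5Q = 101 + Q, so Q = 23. From demand, P = 181.5.
Profit = 181.5·23 − (101·23 + ½·1·23²) = 1587.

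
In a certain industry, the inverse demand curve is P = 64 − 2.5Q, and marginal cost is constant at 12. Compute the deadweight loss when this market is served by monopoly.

Perfect competition: P = MC = 12, so 64 − 2.5Q = 12 and Q = 20.8.
Monopoly sets MR = MC: 64 − 5Q = 12 ⇒ Q = 10.4, P = 64 − 2.5·10.4 = 38.
DWL is the triangle between Q = 10.4 and Q = 20.8: ½·(20.8 − 10.4)·(38 − 12) = 135.2.

DWL = 135.2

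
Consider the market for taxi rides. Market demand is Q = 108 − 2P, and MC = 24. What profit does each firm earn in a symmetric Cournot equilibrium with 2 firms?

Inverting demand: P = 54 − 0.5Q.
Cournot with 2 identical firms: the symmetric best-response condition is 54 − 1.5q = 24. Each firm produces q = 20, total output Q = 40, price P = 34.
Each firm's profit = (34 − 24)·20 = 200.

π_i = 200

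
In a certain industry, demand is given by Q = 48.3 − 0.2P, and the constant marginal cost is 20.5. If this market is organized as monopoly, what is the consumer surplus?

CS = 1221.025

Inverting demand: P = 241.5 − 5Q.
A monopolist chooses Q where MR = MC. MR = 241.5 − 10Q; setting this equal to 20.5 gives Q = 22.1 and P = 131.
CS = ½·(241.5 − 131)·22.1 = 1221.025.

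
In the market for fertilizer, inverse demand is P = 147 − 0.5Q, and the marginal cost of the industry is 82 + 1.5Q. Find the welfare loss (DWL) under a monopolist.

Competitive equilibrium sets price equal to marginal cost: 147 − 0.5Q = 82 + 1.5Q, so Q = 32.5 and P = 130.75.
A monopolist chooses Q where MR = MC. MR = 147 − Q; setting this equal to 82 + 1.5Q gives Q = 26 and P = 134.
CS = ½·(147 − 130.75)·32.5 = 4225/16; PS = (130.75·32.5 − 82·32.5 − ½·1.5·32.5²) = 12675/16; TS = 1056.25.
CS = ½·(147 − 134)·26 = 169; PS = (134·26 − 82·26 − ½·1.5·26²) = 845; TS = 1014.
DWL = 1056.25 − 1014 = 42.25.

DWL = 42.25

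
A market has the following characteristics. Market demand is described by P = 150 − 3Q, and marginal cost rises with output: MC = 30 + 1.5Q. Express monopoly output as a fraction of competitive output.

Q_m/Q_c = 0.6

Monopoly sets MR = MC: 150 − 6Q = 30 + 1.5Q ⇒ Q = 16, P = 150 − 3·16 = 102.
Competitive equilibrium sets price equal to marginal cost: 150 − 3Q = 30 + 1.5Q, so Q = 80/3 and P = 70.
Ratio Q_m/Q_c = 16/(80/3) = 0.6.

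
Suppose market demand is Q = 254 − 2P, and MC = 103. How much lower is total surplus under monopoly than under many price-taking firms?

Inverting demand: P = 127 − 0.5Q.
Competitive firms price at marginal cost: P = 103, giving Q = 48.
CS = ½·(127 − 103)·48 = 576; PS = (103 − 103)·48 = 0; TS = 576.
The monopolist equates marginal revenue to marginal cost: 127 − Q = 103, so Q = 24. From demand, P = 115.
CS = ½·(127 − 115)·24 = 144; PS = (115 − 103)·24 = 288; TS = 432.
Change in total surplus: 432 − 576 = −144.

Total surplus falls by 144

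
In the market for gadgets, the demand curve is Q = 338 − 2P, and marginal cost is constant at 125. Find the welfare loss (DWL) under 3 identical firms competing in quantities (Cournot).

Inverting demand: P = 169 − 0.5Q.
Competitive firms price at marginal cost: P = 125, giving Q = 88.
In a 3-firm Cournot equilibrium, symmetry and the first-order condition give q = (169 − 125)/(2) = 22. So Q = 66 and P = 136.
DWL is the triangle between Q = 66 and Q = 88: ½·(88 − 66)·(136 − 125) = 121.

DWL = 121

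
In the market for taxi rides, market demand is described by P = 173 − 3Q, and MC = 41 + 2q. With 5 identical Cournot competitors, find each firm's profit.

Cournot with 5 identical firms: the symmetric best-response condition is 173 − 18q = 41 + 2q. Each firm produces q = 6.6, total output Q = 33, price P = 74.
Each firm's profit = 74·6.6 − (41·6.6 + ½·2·6.6²) = 174.24.

π_i = 174.24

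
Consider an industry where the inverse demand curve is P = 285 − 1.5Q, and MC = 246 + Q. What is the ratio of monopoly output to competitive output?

Q_m/Q_c = 0.625

The monopolist equates marginal revenue to marginal cost: 285 − 3Q = 246 + Q, so Q = 9.75. From demand, P = 270.375.
Competitive equilibrium sets price equal to marginal cost: 285 − 1.5Q = 246 + Q, so Q = 15.6 and P = 261.6.
Ratio Q_m/Q_c = 9.75/15.6 = 0.625.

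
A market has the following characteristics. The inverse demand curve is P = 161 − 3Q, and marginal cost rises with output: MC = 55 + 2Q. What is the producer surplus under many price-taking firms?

PS = 449.44

Competitive equilibrium sets price equal to marginal cost: 161 − 3Q = 55 + 2Q, so Q = 21.2 and P = 97.4.
PS = P·Q − VC(Q) = 97.4·21.2 − (55·21.2 + ½·2·21.2²) = 449.44.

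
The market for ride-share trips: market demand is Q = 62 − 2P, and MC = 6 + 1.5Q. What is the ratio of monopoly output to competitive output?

Q_m/Q_c = 0.8

Inverting demand: P = 31 − 0.5Q.
A monopolist chooses Q where MR = MC. MR = 31 − Q; setting this equal to 6 + 1.5Q gives Q = 10 and P = 26.
Competitive equilibrium sets price equal to marginal cost: 31 − 0.5Q = 6 + 1.5Q, so Q = 12.5 and P = 24.75.
Ratio Q_m/Q_c = 10/12.5 = 0.8.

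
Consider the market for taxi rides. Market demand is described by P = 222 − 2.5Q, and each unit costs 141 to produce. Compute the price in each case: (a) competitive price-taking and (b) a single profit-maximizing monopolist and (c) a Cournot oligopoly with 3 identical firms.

Competition: P = 141; Monopoly: P = 181.5; Cournot: P = 161.25

Perfect competition: P = MC = 141, so 222 − 2.5Q = 141 and Q = 32.4.
A monopolist chooses Q where MR = MC. MR = 222 − 5Q; setting this equal to 141 gives Q = 16.2 and P = 181.5.
Cournot with 3 identical firms: the symmetric best-response condition is 222 − 10q = 141. Each firm produces q = 8.1, total output Q = 24.3, price P = 161.25.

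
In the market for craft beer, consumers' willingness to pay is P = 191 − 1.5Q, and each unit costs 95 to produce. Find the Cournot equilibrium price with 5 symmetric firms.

P = 111

Cournot with 5 identical firms: the symmetric best-response condition is 191 − 9q = 95. Each firm produces q = 32/3, total output Q = 160/3, price P = 111.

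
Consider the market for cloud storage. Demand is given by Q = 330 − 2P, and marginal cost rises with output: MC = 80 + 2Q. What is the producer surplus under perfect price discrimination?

Inverting demand: P = 165 − 0.5Q.
Under first-degree price discrimination the firm charges each unit its demand price and produces up to where P = MC, i.e. Q = 34. Consumer surplus is zero; producer surplus equals total surplus.
PS = ½·(165 − 80)·34 = 1445.

PS = 1445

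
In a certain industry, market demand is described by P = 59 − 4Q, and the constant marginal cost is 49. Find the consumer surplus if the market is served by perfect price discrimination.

CS = 0

A perfectly discriminating monopolist sells every unit with P(Q) ≥ MC(Q), so output equals the competitive quantity Q = 2.5. Each buyer pays their reservation price, so CS = 0 and the firm captures all surplus.
CS = 0.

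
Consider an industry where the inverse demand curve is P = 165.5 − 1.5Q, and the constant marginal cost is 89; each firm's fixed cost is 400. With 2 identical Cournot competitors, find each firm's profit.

π_i = 33.5

With 2 symmetric Cournot firms, each firm's FOC gives 165.5 − 4.5q = 89, so q = 17, Q = 2·17 = 34, and P = 114.5.
Each firm's profit = (114.5 − 89)·17 − 400 = 33.5.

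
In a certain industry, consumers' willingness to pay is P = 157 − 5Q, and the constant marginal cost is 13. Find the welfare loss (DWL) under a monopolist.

Competitive firms price at marginal cost: P = 13, giving Q = 28.8.
A monopolist chooses Q where MR = MC. MR = 157 − 10Q; setting this equal to 13 gives Q = 14.4 and P = 85.
DWL is the triangle between Q = 14.4 and Q = 28.8: ½·(28.8 − 14.4)·(85 − 13) = 518.4.

DWL = 518.4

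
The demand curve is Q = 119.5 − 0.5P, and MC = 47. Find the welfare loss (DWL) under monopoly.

Inverting demand: P = 239 − 2Q.
Under competition P = MC = 47, so Q = (239 − 47)/2 = 96.
The monopolist equates marginal revenue to marginal cost: 239 − 4Q = 47, so Q = 48. From demand, P = 143.
DWL is the triangle between Q = 48 and Q = 96: ½·(96 − 48)·(143 − 47) = 2304.

DWL = 2304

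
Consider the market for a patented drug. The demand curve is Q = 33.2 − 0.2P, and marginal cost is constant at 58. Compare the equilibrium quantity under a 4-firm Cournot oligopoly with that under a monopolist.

Cournot: Q = 17.28; Monopoly: Q = 10.8

Inverting demand: P = 166 − 5Q.
Cournot with 4 identical firms: the symmetric best-response condition is 166 − 25q = 58. Each firm produces q = 4.32, total output Q = 17.28, price P = 79.6.
The monopolist equates marginal revenue to marginal cost: 166 − 10Q = 58, so Q = 10.8. From demand, P = 112.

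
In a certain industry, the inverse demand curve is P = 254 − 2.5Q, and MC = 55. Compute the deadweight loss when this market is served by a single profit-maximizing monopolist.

DWL = 1980.05

Competitive firms price at marginal cost: P = 55, giving Q = 79.6.
Monopoly sets MR = MC: 254 − 5Q = 55 ⇒ Q = 39.8, P = 254 − 2.5·39.8 = 154.5.
DWL is the triangle between Q = 39.8 and Q = 79.6: ½·(79.6 − 39.8)·(154.5 − 55) = 1980.05.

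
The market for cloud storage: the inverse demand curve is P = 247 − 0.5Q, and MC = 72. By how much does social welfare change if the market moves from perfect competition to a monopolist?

Perfect competition: P = MC = 72, so 247 − 0.5Q = 72 and Q = 350.
CS = ½·(247 − 72)·350 = 30625; PS = (72 − 72)·350 = 0; TS = 30625.
A monopolist chooses Q where MR = MC. MR = 247 − Q; setting this equal to 72 gives Q = 175 and P = 159.5.
CS = ½·(247 − 159.5)·175 = 7656.25; PS = (159.5 − 72)·175 = 15312.5; TS = 22968.75.
Change in social welfare: 22968.75 − 30625 = −7656.25.

Social welfare falls by 7656.25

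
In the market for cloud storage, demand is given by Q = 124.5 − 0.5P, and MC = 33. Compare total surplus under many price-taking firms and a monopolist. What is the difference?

Total surplus falls by 2916

Inverting demand: P = 249 − 2Q.
Competitive firms price at marginal cost: P = 33, giving Q = 108.
CS = ½·(249 − 33)·108 = 11664; PS = (33 − 33)·108 = 0; TS = 11664.
Monopoly sets MR = MC: 249 − 4Q = 33 ⇒ Q = 54, P = 249 − 2·54 = 141.
CS = ½·(249 − 141)·54 = 2916; PS = (141 − 33)·54 = 5832; TS = 8748.
Change in total surplus: 8748 − 11664 = −2916.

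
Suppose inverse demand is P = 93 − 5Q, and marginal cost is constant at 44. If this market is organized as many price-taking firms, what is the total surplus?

Competitive firms price at marginal cost: P = 44, giving Q = 9.8.
CS = ½·(93 − 44)·9.8 = 240.1; PS = (44 − 44)·9.8 = 0; TS = 240.1.

TS = 240.1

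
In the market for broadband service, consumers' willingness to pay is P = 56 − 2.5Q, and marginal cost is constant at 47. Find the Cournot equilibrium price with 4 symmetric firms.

P = 48.8

With 4 symmetric Cournot firms, each firm's FOC gives 56 − 12.5q = 47, so q = 0.72, Q = 4·0.72 = 2.88, and P = 48.8.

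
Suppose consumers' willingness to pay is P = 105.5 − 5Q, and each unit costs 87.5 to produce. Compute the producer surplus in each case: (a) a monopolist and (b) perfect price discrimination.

A monopolist chooses Q where MR = MC. MR = 105.5 − 10Q; setting this equal to 87.5 gives Q = 1.8 and P = 96.5.
PS = (96.5 − 87.5)·1.8 = 16.2.
Under first-degree price discrimination the firm charges each unit its demand price and produces up to where P = MC, i.e. Q = 3.6. Consumer surplus is zero; producer surplus equals total surplus.
PS = ½·(105.5 − 87.5)·3.6 = 32.4.

Monopoly: PS = 16.2; Perfect PD: PS = 32.4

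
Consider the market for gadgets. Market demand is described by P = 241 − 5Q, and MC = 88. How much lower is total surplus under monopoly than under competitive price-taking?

Perfect competition: P = MC = 88, so 241 − 5Q = 88 and Q = 30.6.
CS = ½·(241 − 88)·30.6 = 2340.9; PS = (88 − 88)·30.6 = 0; TS = 2340.9.
A monopolist chooses Q where MR = MC. MR = 241 − 10Q; setting this equal to 88 gives Q = 15.3 and P = 164.5.
CS = ½·(241 − 164.5)·15.3 = 585.225; PS = (164.5 − 88)·15.3 = 1170.45; TS = 1755.675.
Change in total surplus: 1755.675 − 2340.9 = −585.225.

Total surplus falls by 585.225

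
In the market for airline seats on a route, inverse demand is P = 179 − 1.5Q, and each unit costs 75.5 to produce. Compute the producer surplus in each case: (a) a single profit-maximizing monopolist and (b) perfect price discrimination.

Monopoly: PS = 1785.375; Perfect PD: PS = 3570.75

Monopoly sets MR = MC: 179 − 3Q = 75.5 ⇒ Q = 34.5, P = 179 − 1.5·34.5 = 127.25.
PS = (127.25 − 75.5)·34.5 = 1785.375.
A perfectly discriminating monopolist sells every unit with P(Q) ≥ MC(Q), so output equals the competitive quantity Q = 69. Each buyer pays their reservation price, so CS = 0 and the firm captures all surplus.
PS = ½·(179 − 75.5)·69 = 3570.75.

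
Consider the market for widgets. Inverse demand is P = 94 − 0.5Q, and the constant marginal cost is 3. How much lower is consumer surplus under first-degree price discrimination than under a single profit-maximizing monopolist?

A monopolist chooses Q where MR = MC. MR = 94 − Q; setting this equal to 3 gives Q = 91 and P = 48.5.
CS = ½·(94 − 48.5)·91 = 2070.25.
Under first-degree price discrimination the firm charges each unit its demand price and produces up to where P = MC, i.e. Q = 182. Consumer surplus is zero; producer surplus equals total surplus.
CS = 0.
Change in consumer surplus: 0 − 2070.25 = −2070.25.

CS falls by 2070.25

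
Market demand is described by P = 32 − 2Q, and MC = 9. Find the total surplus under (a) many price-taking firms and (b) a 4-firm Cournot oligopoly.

Under competition P = MC = 9, so Q = (32 − 9)/2 = 11.5.
CS = ½·(32 − 9)·11.5 = 132.25; PS = (9 − 9)·11.5 = 0; TS = 132.25.
With 4 symmetric Cournot firms, each firm's FOC gives 32 − 10q = 9, so q = 2.3, Q = 4·2.3 = 9.2, and P = 13.6.
CS = ½·(32 − 13.6)·9.2 = 84.64; PS = (13.6 − 9)·9.2 = 42.32; TS = 126.96.

Competition: TS = 132.25; Cournot: TS = 126.96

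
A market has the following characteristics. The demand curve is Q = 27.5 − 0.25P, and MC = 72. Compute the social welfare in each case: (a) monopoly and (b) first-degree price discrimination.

Inverting demand: P = 110 − 4Q.
A monopolist chooses Q where MR = MC. MR = 110 − 8Q; setting this equal to 72 gives Q = 4.75 and P = 91.
CS = ½·(110 − 91)·4.75 = 45.125; PS = (91 − 72)·4.75 = 90.25; TS = 135.375.
A perfectly discriminating monopolist sells every unit with P(Q) ≥ MC(Q), so output equals the competitive quantity Q = 9.5. Each buyer pays their reservation price, so CS = 0 and the firm captures all surplus.
TS = 180.5 (equal to competitive TS).

Monopoly: TS = 135.375; Perfect PD: TS = 180.5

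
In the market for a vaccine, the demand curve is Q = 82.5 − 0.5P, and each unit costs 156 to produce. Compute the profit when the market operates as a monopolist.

Profit = 10.125

Inverting demand: P = 165 − 2Q.
A monopolist chooses Q where MR = MC. MR = 165 − 4Q; setting this equal to 156 gives Q = 2.25 and P = 160.5.
Profit = (160.5 − 156)·2.25 = 10.125.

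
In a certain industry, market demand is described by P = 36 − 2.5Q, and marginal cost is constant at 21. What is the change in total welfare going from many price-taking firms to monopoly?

TS falls by 11.25

Competitive firms price at marginal cost: P = 21, giving Q = 6.
CS = ½·(36 − 21)·6 = 45; PS = (21 − 21)·6 = 0; TS = 45.
A monopolist chooses Q where MR = MC. MR = 36 − 5Q; setting this equal to 21 gives Q = 3 and P = 28.5.
CS = ½·(36 − 28.5)·3 = 11.25; PS = (28.5 − 21)·3 = 22.5; TS = 33.75.
Change in total welfare: 33.75 − 45 = −11.25.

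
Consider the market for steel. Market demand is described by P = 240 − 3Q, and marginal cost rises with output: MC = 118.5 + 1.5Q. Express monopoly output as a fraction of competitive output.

Monopoly sets MR = MC: 240 − 6Q = 118.5 + 1.5Q ⇒ Q = 16.2, P = 240 − 3·16.2 = 191.4.
Under competition P = MC: 240 − 3Q = 118.5 + 1.5Q ⇒ Q = 27, P = 159.
Ratio Q_m/Q_c = 16.2/27 = 0.6.

Q_m/Q_c = 0.6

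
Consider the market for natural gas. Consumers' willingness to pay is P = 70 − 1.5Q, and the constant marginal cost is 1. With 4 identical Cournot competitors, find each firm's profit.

π_i = 126.96

Cournot with 4 identical firms: the symmetric best-response condition is 70 − 7.5q = 1. Each firm produces q = 9.2, total output Q = 36.8, price P = 14.8.
Each firm's profit = (14.8 − 1)·9.2 = 126.96.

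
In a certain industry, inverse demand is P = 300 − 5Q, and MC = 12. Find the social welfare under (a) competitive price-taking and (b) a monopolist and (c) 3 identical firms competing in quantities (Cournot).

Competitive firms price at marginal cost: P = 12, giving Q = 57.6.
CS = ½·(300 − 12)·57.6 = 8294.4; PS = (12 − 12)·57.6 = 0; TS = 8294.4.
Monopoly sets MR = MC: 300 − 10Q = 12 ⇒ Q = 28.8, P = 300 − 5·28.8 = 156.
CS = ½·(300 − 156)·28.8 = 2073.6; PS = (156 − 12)·28.8 = 4147.2; TS = 6220.8.
Cournot with 3 identical firms: the symmetric best-response condition is 300 − 20q = 12. Each firm produces q = 14.4, total output Q = 43.2, price P = 84.
CS = ½·(300 − 84)·43.2 = 4665.6; PS = (84 − 12)·43.2 = 3110.4; TS = 7776.

Competition: TS = 8294.4; Monopoly: TS = 6220.8; Cournot: TS = 7776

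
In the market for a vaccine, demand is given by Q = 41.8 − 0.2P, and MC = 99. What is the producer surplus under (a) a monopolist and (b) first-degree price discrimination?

Inverting demand: P = 209 − 5Q.
A monopolist chooses Q where MR = MC. MR = 209 − 10Q; setting this equal to 99 gives Q = 11 and P = 154.
PS = (154 − 99)·11 = 605.
A perfectly discriminating monopolist sells every unit with P(Q) ≥ MC(Q), so output equals the competitive quantity Q = 22. Each buyer pays their reservation price, so CS = 0 and the firm captures all surplus.
PS = ½·(209 − 99)·22 = 1210.

Monopoly: PS = 605; Perfect PD: PS = 1210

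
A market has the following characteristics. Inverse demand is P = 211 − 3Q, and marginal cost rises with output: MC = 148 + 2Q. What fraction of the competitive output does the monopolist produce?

Q_m/Q_c = 0.625

Monopoly sets MR = MC: 211 − 6Q = 148 + 2Q ⇒ Q = 7.875, P = 211 − 3·7.875 = 187.375.
Competitive equilibrium sets price equal to marginal cost: 211 − 3Q = 148 + 2Q, so Q = 12.6 and P = 173.2.
Ratio Q_m/Q_c = 7.875/12.6 = 0.625.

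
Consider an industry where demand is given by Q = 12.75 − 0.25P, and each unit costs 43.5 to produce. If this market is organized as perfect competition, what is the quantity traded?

Q = 1.875

Inverting demand: P = 51 − 4Q.
Competitive firms price at marginal cost: P = 43.5, giving Q = 1.875.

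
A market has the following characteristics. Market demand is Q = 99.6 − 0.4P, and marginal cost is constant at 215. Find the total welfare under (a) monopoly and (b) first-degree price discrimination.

Monopoly: TS = 173.4; Perfect PD: TS = 231.2

Inverting demand: P = 249 − 2.5Q.
The monopolist equates marginal revenue to marginal cost: 249 − 5Q = 215, so Q = 6.8. From demand, P = 232.
CS = ½·(249 − 232)·6.8 = 57.8; PS = (232 − 215)·6.8 = 115.6; TS = 173.4.
A perfectly discriminating monopolist sells every unit with P(Q) ≥ MC(Q), so output equals the competitive quantity Q = 13.6. Each buyer pays their reservation price, so CS = 0 and the firm captures all surplus.
TS = 231.2 (equal to competitive TS).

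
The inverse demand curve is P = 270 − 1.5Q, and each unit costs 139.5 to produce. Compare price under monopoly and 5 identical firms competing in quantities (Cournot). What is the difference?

A monopolist chooses Q where MR = MC. MR = 270 − 3Q; setting this equal to 139.5 gives Q = 43.5 and P = 204.75.
In a 5-firm Cournot equilibrium, symmetry and the first-order condition give q = (270 − 139.5)/(9) = 14.5. So Q = 72.5 and P = 161.25.
Change in price: 161.25 − 204.75 = −43.5.

Price falls by 43.5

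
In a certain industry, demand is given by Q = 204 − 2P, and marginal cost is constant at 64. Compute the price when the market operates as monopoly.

Inverting demand: P = 102 − 0.5Q.
A monopolist chooses Q where MR = MC. MR = 102 − Q; setting this equal to 64 gives Q = 38 and P = 83.

P = 83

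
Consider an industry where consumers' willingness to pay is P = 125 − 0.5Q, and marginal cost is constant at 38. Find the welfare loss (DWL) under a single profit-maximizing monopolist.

DWL = 1892.25

Competitive firms price at marginal cost: P = 38, giving Q = 174.
The monopolist equates marginal revenue to marginal cost: 125 − Q = 38, so Q = 87. From demand, P = 81.5.
DWL is the triangle between Q = 87 and Q = 174: ½·(174 − 87)·(81.5 − 38) = 1892.25.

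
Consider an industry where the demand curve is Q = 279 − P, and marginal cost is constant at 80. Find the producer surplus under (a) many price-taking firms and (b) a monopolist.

Inverting demand: P = 279 − Q.
Competitive firms price at marginal cost: P = 80, giving Q = 199.
PS = (80 − 80)·199 = 0.
A monopolist chooses Q where MR = MC. MR = 279 − 2Q; setting this equal to 80 gives Q = 99.5 and P = 179.5.
PS = (179.5 − 80)·99.5 = 9900.25.

Competition: PS = 0; Monopoly: PS = 9900.25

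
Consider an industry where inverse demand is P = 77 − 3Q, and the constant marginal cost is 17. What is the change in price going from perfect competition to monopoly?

Competitive firms price at marginal cost: P = 17, giving Q = 20.
The monopolist equates marginal revenue to marginal cost: 77 − 6Q = 17, so Q = 10. From demand, P = 47.
Change in price: 47 − 17 = 30.

Price rises by 30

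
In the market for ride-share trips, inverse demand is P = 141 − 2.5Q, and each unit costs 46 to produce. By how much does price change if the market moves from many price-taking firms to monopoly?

Competitive firms price at marginal cost: P = 46, giving Q = 38.
A monopolist chooses Q where MR = MC. MR = 141 − 5Q; setting this equal to 46 gives Q = 19 and P = 93.5.
Change in price: 93.5 − 46 = 47.5.

P rises by 47.5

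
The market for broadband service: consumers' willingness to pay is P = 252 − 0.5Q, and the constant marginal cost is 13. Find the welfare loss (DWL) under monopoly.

Under competition P = MC = 13, so Q = (252 − 13)/0.5 = 478.
The monopolist equates marginal revenue to marginal cost: 252 − Q = 13, so Q = 239. From demand, P = 132.5.
DWL is the triangle between Q = 239 and Q = 478: ½·(478 − 239)·(132.5 − 13) = 14280.25.

DWL = 14280.25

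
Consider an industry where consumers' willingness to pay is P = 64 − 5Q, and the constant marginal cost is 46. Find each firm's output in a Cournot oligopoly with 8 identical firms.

q_i = 0.4

With 8 symmetric Cournot firms, each firm's FOC gives 64 − 45q = 46, so q = 0.4, Q = 8·0.4 = 3.2, and P = 48.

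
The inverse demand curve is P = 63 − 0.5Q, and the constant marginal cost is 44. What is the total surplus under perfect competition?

Under competition P = MC = 44, so Q = (63 − 44)/0.5 = 38.
CS = ½·(63 − 44)·38 = 361; PS = (44 − 44)·38 = 0; TS = 361.

TS = 361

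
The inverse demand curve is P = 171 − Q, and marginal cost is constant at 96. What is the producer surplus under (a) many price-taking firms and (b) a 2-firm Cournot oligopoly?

Under competition P = MC = 96, so Q = (171 − 96)/1 = 75.
PS = (96 − 96)·75 = 0.
In a 2-firm Cournot equilibrium, symmetry and the first-order condition give q = (171 − 96)/(3) = 25. So Q = 50 and P = 121.
PS = (121 − 96)·50 = 1250.

Competition: PS = 0; Cournot: PS = 1250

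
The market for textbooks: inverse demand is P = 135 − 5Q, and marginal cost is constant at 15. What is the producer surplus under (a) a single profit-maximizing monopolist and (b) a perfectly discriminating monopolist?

Monopoly: PS = 720; Perfect PD: PS = 1440

Monopoly sets MR = MC: 135 − 10Q = 15 ⇒ Q = 12, P = 135 − 5·12 = 75.
PS = (75 − 15)·12 = 720.
With perfect price discrimination, output is the efficient level Q = 24 (where demand meets MC), but every buyer pays their willingness to pay: CS = 0 and PS = total surplus.
PS = ½·(135 − 15)·24 = 1440.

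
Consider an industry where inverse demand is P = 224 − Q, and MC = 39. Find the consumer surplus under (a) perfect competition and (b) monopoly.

Perfect competition: P = MC = 39, so 224 − Q = 39 and Q = 185.
CS = ½·(224 − 39)·185 = 17112.5.
The monopolist equates marginal revenue to marginal cost: 224 − 2Q = 39, so Q = 92.5. From demand, P = 131.5.
CS = ½·(224 − 131.5)·92.5 = 4278.125.

Competition: CS = 17112.5; Monopoly: CS = 4278.125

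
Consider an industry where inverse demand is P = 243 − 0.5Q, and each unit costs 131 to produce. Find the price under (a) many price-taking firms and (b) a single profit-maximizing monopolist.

Perfect competition: P = MC = 131, so 243 − 0.5Q = 131 and Q = 224.
Monopoly sets MR = MC: 243 − Q = 131 ⇒ Q = 112, P = 243 − 0.5·112 = 187.

Competition: P = 131; Monopoly: P = 187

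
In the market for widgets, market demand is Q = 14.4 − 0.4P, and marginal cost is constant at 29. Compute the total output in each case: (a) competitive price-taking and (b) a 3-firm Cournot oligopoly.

Inverting demand: P = 36 − 2.5Q.
Under competition P = MC = 29, so Q = (36 − 29)/2.5 = 2.8.
In a 3-firm Cournot equilibrium, symmetry and the first-order condition give q = (36 − 29)/(10) = 0.7. So Q = 2.1 and P = 30.75.

Competition: Q = 2.8; Cournot: Q = 2.1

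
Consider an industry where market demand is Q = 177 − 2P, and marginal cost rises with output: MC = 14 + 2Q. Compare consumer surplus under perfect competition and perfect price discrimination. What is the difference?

Consumer surplus falls by 222.01

Inverting demand: P = 88.5 − 0.5Q.
Competitive equilibrium sets price equal to marginal cost: 88.5 − 0.5Q = 14 + 2Q, so Q = 29.8 and P = 73.6.
CS = ½·(88.5 − 73.6)·29.8 = 222.01.
Under first-degree price discrimination the firm charges each unit its demand price and produces up to where P = MC, i.e. Q = 29.8. Consumer surplus is zero; producer surplus equals total surplus.
CS = 0.
Change in consumer surplus: 0 − 222.01 = −222.01.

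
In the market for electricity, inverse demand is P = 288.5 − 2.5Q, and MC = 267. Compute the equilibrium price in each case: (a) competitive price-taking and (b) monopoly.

Competitive firms price at marginal cost: P = 267, giving Q = 8.6.
Monopoly sets MR = MC: 288.5 − 5Q = 267 ⇒ Q = 4.3, P = 288.5 − 2.5·4.3 = 277.75.

Competition: P = 267; Monopoly: P = 277.75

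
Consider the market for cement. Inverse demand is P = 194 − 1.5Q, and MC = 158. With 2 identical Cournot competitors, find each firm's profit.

With 2 symmetric Cournot firms, each firm's FOC gives 194 − 4.5q = 158, so q = 8, Q = 2·8 = 16, and P = 170.
Each firm's profit = (170 − 158)·8 = 96.

π_i = 96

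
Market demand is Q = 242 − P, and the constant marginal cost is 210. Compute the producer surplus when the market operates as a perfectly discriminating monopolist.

PS = 512

Inverting demand: P = 242 − Q.
A perfectly discriminating monopolist sells every unit with P(Q) ≥ MC(Q), so output equals the competitive quantity Q = 32. Each buyer pays their reservation price, so CS = 0 and the firm captures all surplus.
PS = ½·(242 − 210)·32 = 512.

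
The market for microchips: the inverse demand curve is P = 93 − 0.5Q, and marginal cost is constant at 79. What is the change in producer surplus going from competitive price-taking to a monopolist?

PS rises by 98

Perfect competition: P = MC = 79, so 93 − 0.5Q = 79 and Q = 28.
PS = (79 − 79)·28 = 0.
Monopoly sets MR = MC: 93 − Q = 79 ⇒ Q = 14, P = 93 − 0.5·14 = 86.
PS = (86 − 79)·14 = 98.
Change in producer surplus: 98 − 0 = 98.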